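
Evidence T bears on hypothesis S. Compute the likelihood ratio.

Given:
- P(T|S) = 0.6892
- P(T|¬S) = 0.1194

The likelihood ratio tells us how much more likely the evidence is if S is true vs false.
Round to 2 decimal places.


Likelihood Ratio (LR) = P(T|S) / P(T|¬S)

LR = 0.6892 / 0.1194
   = 5.77

The evidence is 5.77 times more likely if S is true than if S is false.
Because LR exceeds 1, T is evidence for S.


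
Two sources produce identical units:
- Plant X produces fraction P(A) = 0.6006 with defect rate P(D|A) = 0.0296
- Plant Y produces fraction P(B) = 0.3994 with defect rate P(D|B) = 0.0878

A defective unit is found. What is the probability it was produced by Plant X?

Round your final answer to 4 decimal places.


Let A = from Plant X, D = defective

Given:
- P(A) = 0.6006, P(B) = 0.3994
- P(D|A) = 0.0296, P(D|B) = 0.0878

Step 1: Find P(D)
P(D) = P(D|A)P(A) + P(D|B)P(B)
     = 0.0296 × 0.6006 + 0.0878 × 0.3994
     = 0.01777776 + 0.03506732
     = 0.05284508

Step 2: Apply Bayes' theorem
P(A|D) = P(D|A)P(A) / P(D)
       = 0.01777776 / 0.05284508
       = 0.3364


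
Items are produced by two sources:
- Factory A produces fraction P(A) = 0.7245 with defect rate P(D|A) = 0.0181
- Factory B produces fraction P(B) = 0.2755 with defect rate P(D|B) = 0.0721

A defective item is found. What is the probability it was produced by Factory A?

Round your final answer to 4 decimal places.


Let A = from Factory A, D = defective

Given:
- P(A) = 0.7245, P(B) = 0.2755
- P(D|A) = 0.0181, P(D|B) = 0.0721

Step 1: Find P(D)
P(D) = P(D|A)P(A) + P(D|B)P(B)
     = 0.0181 × 0.7245 + 0.0721 × 0.2755
     = 0.01311345 + 0.01986355
     = 0.03297700

Step 2: Apply Bayes' theorem
P(A|D) = P(D|A)P(A) / P(D)
       = 0.01311345 / 0.03297700
       = 0.3977


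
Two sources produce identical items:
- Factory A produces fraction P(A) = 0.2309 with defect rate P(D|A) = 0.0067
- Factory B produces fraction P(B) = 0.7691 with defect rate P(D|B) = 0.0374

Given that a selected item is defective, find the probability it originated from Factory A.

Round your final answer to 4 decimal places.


Let A = from Factory A, D = defective

Given:
- P(A) = 0.2309, P(B) = 0.7691
- P(D|A) = 0.0067, P(D|B) = 0.0374

Step 1: Find P(D)
P(D) = P(D|A)P(A) + P(D|B)P(B)
     = 0.0067 × 0.2309 + 0.0374 × 0.7691
     = 0.00154703 + 0.02876434
     = 0.03031137

Step 2: Apply Bayes' theorem
P(A|D) = P(D|A)P(A) / P(D)
       = 0.00154703 / 0.03031137
       = 0.0510


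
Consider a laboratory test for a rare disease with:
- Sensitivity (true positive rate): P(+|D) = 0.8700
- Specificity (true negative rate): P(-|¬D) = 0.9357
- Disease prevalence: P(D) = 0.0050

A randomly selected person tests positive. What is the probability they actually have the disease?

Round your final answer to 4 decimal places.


Let D = has disease, + = positive test

Given:
- P(D) = 0.0050 (prevalence)
- P(+|D) = 0.8700 (sensitivity)
- P(-|¬D) = 0.9357 (specificity)
- P(+|¬D) = 0.0643 (false positive rate = 1 - specificity)

Step 1: Find P(+)
P(+) = P(+|D)P(D) + P(+|¬D)P(¬D)
     = 0.8700 × 0.0050 + 0.0643 × 0.9950
     = 0.00435000 + 0.06397850
     = 0.06832850

Step 2: Apply Bayes' theorem for P(D|+)
P(D|+) = P(+|D)P(D) / P(+)
       = 0.00435000 / 0.06832850
       = 0.0637


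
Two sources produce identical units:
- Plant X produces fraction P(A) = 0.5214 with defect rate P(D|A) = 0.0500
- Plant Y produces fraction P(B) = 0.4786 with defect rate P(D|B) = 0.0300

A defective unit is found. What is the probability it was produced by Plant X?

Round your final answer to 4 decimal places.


Let A = from Plant X, D = defective

Given:
- P(A) = 0.5214, P(B) = 0.4786
- P(D|A) = 0.0500, P(D|B) = 0.0300

Step 1: Find P(D)
P(D) = P(D|A)P(A) + P(D|B)P(B)
     = 0.0500 × 0.5214 + 0.0300 × 0.4786
     = 0.02607000 + 0.01435800
     = 0.04042800

Step 2: Apply Bayes' theorem
P(A|D) = P(D|A)P(A) / P(D)
       = 0.02607000 / 0.04042800
       = 0.6449


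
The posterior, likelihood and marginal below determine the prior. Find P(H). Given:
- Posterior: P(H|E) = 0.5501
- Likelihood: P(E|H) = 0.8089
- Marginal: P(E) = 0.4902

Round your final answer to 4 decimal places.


From Bayes' theorem: P(H|E) = P(E|H) × P(H) / P(E)

Rearranging for P(H):
P(H) = P(H|E) × P(E) / P(E|H)
     = 0.5501 × 0.4902 / 0.8089
     = 0.26965902 / 0.8089
     = 0.3334


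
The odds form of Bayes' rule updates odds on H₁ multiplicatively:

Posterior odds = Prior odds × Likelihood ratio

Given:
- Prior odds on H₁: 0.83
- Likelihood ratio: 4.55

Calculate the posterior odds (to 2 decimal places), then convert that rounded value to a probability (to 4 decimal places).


Step 1: Calculate posterior odds
Posterior odds = Prior odds × LR
               = 0.83 × 4.55
               = 3.78

Step 2: Convert to probability
P(H₁|E) = Posterior odds / (1 + Posterior odds)
       = 3.78 / (1 + 3.78)
       = 3.78 / 4.78
       = 0.7908

The evidence increased P(H₁) from 0.4536 to 0.7908.


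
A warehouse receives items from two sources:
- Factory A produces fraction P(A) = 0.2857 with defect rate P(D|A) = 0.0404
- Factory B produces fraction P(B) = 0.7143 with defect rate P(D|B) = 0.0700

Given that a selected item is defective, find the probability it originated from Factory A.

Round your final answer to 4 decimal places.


Let A = from Factory A, D = defective

Given:
- P(A) = 0.2857, P(B) = 0.7143
- P(D|A) = 0.0404, P(D|B) = 0.0700

Step 1: Find P(D)
P(D) = P(D|A)P(A) + P(D|B)P(B)
     = 0.0404 × 0.2857 + 0.0700 × 0.7143
     = 0.01154228 + 0.05000100
     = 0.06154328

Step 2: Apply Bayes' theorem
P(A|D) = P(D|A)P(A) / P(D)
       = 0.01154228 / 0.06154328
       = 0.1875


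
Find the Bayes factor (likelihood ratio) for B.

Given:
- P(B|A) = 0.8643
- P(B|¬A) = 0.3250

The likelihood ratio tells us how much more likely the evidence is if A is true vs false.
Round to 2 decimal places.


Likelihood Ratio (LR) = P(B|A) / P(B|¬A)

LR = 0.8643 / 0.3250
   = 2.66

The evidence is 2.66 times more likely if A is true than if A is false.
Because LR exceeds 1, B is evidence for A.


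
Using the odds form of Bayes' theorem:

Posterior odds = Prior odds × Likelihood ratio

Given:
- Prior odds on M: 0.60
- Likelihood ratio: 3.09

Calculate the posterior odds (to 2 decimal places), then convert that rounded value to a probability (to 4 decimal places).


Step 1: Calculate posterior odds
Posterior odds = Prior odds × LR
               = 0.60 × 3.09
               = 1.85

Step 2: Convert to probability
P(M|E) = Posterior odds / (1 + Posterior odds)
       = 1.85 / (1 + 1.85)
       = 1.85 / 2.85
       = 0.6491

The evidence increased P(M) from 0.3750 to 0.6491.


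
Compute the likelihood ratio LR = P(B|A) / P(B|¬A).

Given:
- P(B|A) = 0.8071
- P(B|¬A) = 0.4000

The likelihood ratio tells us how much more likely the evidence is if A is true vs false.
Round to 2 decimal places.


Likelihood Ratio (LR) = P(B|A) / P(B|¬A)

LR = 0.8071 / 0.4000
   = 2.02

The evidence is 2.02 times more likely if A is true than if A is false.
Because LR exceeds 1, B is evidence for A.


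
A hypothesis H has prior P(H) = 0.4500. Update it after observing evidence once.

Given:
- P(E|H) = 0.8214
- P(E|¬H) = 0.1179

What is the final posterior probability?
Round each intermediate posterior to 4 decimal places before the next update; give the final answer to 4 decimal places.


Sequential Bayesian updating:

Initial prior: P(H) = 0.4500

Update 1:
  P(E) = 0.8214 × 0.4500 + 0.1179 × 0.5500 = 0.36963000 + 0.06484500 = 0.43447500
  P(H|E) = 0.36963000 / 0.43447500 = 0.8508

Final posterior: 0.8508


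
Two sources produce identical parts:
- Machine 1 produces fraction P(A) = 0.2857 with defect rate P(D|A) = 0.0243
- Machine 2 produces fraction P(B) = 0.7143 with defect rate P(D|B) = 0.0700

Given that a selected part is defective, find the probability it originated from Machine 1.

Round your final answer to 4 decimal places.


Let A = from Machine 1, D = defective

Given:
- P(A) = 0.2857, P(B) = 0.7143
- P(D|A) = 0.0243, P(D|B) = 0.0700

Step 1: Find P(D)
P(D) = P(D|A)P(A) + P(D|B)P(B)
     = 0.0243 × 0.2857 + 0.0700 × 0.7143
     = 0.00694251 + 0.05000100
     = 0.05694351

Step 2: Apply Bayes' theorem
P(A|D) = P(D|A)P(A) / P(D)
       = 0.00694251 / 0.05694351
       = 0.1219


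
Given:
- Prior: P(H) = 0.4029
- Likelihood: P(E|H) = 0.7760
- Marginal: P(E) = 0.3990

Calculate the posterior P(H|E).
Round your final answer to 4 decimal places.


Using Bayes' theorem:

P(H|E) = P(E|H) × P(H) / P(E)
       = 0.7760 × 0.4029 / 0.3990
       = 0.31265040 / 0.3990
       = 0.7836

The evidence strengthens our belief in H.
Prior: 0.4029 → Posterior: 0.7836


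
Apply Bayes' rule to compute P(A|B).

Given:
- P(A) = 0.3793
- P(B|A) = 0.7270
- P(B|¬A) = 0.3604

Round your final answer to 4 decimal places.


Bayes' theorem: P(A|B) = P(B|A) × P(A) / P(B)

Step 1: Calculate P(B) using law of total probability
P(B) = P(B|A)P(A) + P(B|¬A)P(¬A)
     = 0.7270 × 0.3793 + 0.3604 × 0.6207
     = 0.27575110 + 0.22370028
     = 0.49945138

Step 2: Apply Bayes' theorem
P(A|B) = P(B|A) × P(A) / P(B)
       = 0.27575110 / 0.49945138
       = 0.5521


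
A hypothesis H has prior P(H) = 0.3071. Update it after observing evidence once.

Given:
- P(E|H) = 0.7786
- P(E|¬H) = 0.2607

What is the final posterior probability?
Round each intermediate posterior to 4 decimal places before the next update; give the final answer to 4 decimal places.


Sequential Bayesian updating:

Initial prior: P(H) = 0.3071

Update 1:
  P(E) = 0.7786 × 0.3071 + 0.2607 × 0.6929 = 0.23910806 + 0.18063903 = 0.41974709
  P(H|E) = 0.23910806 / 0.41974709 = 0.5696

Final posterior: 0.5696


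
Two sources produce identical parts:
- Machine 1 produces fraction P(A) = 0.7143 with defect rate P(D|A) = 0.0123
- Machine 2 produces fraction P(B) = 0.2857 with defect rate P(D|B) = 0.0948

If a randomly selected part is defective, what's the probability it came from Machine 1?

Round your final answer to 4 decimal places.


Let A = from Machine 1, D = defective

Given:
- P(A) = 0.7143, P(B) = 0.2857
- P(D|A) = 0.0123, P(D|B) = 0.0948

Step 1: Find P(D)
P(D) = P(D|A)P(A) + P(D|B)P(B)
     = 0.0123 × 0.7143 + 0.0948 × 0.2857
     = 0.00878589 + 0.02708436
     = 0.03587025

Step 2: Apply Bayes' theorem
P(A|D) = P(D|A)P(A) / P(D)
       = 0.00878589 / 0.03587025
       = 0.2449


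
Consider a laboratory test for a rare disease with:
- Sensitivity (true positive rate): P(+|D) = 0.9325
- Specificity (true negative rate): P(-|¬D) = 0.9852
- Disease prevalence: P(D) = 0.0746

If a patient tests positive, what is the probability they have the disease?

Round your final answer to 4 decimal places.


Let D = has disease, + = positive test

Given:
- P(D) = 0.0746 (prevalence)
- P(+|D) = 0.9325 (sensitivity)
- P(-|¬D) = 0.9852 (specificity)
- P(+|¬D) = 0.0148 (false positive rate = 1 - specificity)

Step 1: Find P(+)
P(+) = P(+|D)P(D) + P(+|¬D)P(¬D)
     = 0.9325 × 0.0746 + 0.0148 × 0.9254
     = 0.06956450 + 0.01369592
     = 0.08326042

Step 2: Apply Bayes' theorem for P(D|+)
P(D|+) = P(+|D)P(D) / P(+)
       = 0.06956450 / 0.08326042
       = 0.8355


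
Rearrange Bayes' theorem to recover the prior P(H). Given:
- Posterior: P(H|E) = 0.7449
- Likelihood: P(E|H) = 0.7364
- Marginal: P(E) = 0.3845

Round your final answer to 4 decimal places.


From Bayes' theorem: P(H|E) = P(E|H) × P(H) / P(E)

Rearranging for P(H):
P(H) = P(H|E) × P(E) / P(E|H)
     = 0.7449 × 0.3845 / 0.7364
     = 0.28641405 / 0.7364
     = 0.3889


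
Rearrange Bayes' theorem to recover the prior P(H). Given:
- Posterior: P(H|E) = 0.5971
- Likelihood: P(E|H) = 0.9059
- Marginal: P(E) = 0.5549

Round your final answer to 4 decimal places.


From Bayes' theorem: P(H|E) = P(E|H) × P(H) / P(E)

Rearranging for P(H):
P(H) = P(H|E) × P(E) / P(E|H)
     = 0.5971 × 0.5549 / 0.9059
     = 0.33133079 / 0.9059
     = 0.3657


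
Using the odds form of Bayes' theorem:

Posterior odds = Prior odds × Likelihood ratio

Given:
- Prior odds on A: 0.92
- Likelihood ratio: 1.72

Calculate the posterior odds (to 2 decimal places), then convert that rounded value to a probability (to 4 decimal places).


Step 1: Calculate posterior odds
Posterior odds = Prior odds × LR
               = 0.92 × 1.72
               = 1.58

Step 2: Convert to probability
P(A|E) = Posterior odds / (1 + Posterior odds)
       = 1.58 / (1 + 1.58)
       = 1.58 / 2.58
       = 0.6124

The evidence increased P(A) from 0.4792 to 0.6124.


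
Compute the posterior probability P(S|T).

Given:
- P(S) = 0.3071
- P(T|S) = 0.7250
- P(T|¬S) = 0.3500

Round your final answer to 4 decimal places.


Bayes' theorem: P(S|T) = P(T|S) × P(S) / P(T)

Step 1: Calculate P(T) using law of total probability
P(T) = P(T|S)P(S) + P(T|¬S)P(¬S)
     = 0.7250 × 0.3071 + 0.3500 × 0.6929
     = 0.22264750 + 0.24251500
     = 0.46516250

Step 2: Apply Bayes' theorem
P(S|T) = P(T|S) × P(S) / P(T)
       = 0.22264750 / 0.46516250
       = 0.4786


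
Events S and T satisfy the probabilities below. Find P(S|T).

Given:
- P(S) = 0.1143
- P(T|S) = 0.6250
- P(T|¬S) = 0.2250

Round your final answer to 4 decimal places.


Bayes' theorem: P(S|T) = P(T|S) × P(S) / P(T)

Step 1: Calculate P(T) using law of total probability
P(T) = P(T|S)P(S) + P(T|¬S)P(¬S)
     = 0.6250 × 0.1143 + 0.2250 × 0.8857
     = 0.07143750 + 0.19928250
     = 0.27072000

Step 2: Apply Bayes' theorem
P(S|T) = P(T|S) × P(S) / P(T)
       = 0.07143750 / 0.27072000
       = 0.2639


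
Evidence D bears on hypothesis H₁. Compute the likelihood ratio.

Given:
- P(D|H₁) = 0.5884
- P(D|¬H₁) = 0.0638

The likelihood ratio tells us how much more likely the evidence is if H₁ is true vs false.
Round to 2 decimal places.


Likelihood Ratio (LR) = P(D|H₁) / P(D|¬H₁)

LR = 0.5884 / 0.0638
   = 9.22

The evidence is 9.22 times more likely if H₁ is true than if H₁ is false.
Because LR exceeds 1, D is evidence for H₁.


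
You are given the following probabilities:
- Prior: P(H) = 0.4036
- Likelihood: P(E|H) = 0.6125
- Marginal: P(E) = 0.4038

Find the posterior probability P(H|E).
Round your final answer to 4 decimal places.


Using Bayes' theorem:

P(H|E) = P(E|H) × P(H) / P(E)
       = 0.6125 × 0.4036 / 0.4038
       = 0.24720500 / 0.4038
       = 0.6122

The evidence strengthens our belief in H.
Prior: 0.4036 → Posterior: 0.6122


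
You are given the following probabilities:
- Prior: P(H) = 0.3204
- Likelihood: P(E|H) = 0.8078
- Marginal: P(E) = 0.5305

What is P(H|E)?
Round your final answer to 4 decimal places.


Using Bayes' theorem:

P(H|E) = P(E|H) × P(H) / P(E)
       = 0.8078 × 0.3204 / 0.5305
       = 0.25881912 / 0.5305
       = 0.4879

The evidence strengthens our belief in H.
Prior: 0.3204 → Posterior: 0.4879


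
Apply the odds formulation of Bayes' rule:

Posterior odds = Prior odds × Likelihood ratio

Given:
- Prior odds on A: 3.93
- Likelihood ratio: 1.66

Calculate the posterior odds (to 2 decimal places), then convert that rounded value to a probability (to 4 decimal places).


Step 1: Calculate posterior odds
Posterior odds = Prior odds × LR
               = 3.93 × 1.66
               = 6.52

Step 2: Convert to probability
P(A|E) = Posterior odds / (1 + Posterior odds)
       = 6.52 / (1 + 6.52)
       = 6.52 / 7.52
       = 0.8670

The evidence increased P(A) from 0.7972 to 0.8670.


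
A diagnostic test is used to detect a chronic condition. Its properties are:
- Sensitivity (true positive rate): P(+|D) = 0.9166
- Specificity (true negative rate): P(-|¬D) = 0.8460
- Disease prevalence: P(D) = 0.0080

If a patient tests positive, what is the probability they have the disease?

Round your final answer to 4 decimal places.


Let D = has disease, + = positive test

Given:
- P(D) = 0.0080 (prevalence)
- P(+|D) = 0.9166 (sensitivity)
- P(-|¬D) = 0.8460 (specificity)
- P(+|¬D) = 0.1540 (false positive rate = 1 - specificity)

Step 1: Find P(+)
P(+) = P(+|D)P(D) + P(+|¬D)P(¬D)
     = 0.9166 × 0.0080 + 0.1540 × 0.9920
     = 0.00733280 + 0.15276800
     = 0.16010080

Step 2: Apply Bayes' theorem for P(D|+)
P(D|+) = P(+|D)P(D) / P(+)
       = 0.00733280 / 0.16010080
       = 0.0458


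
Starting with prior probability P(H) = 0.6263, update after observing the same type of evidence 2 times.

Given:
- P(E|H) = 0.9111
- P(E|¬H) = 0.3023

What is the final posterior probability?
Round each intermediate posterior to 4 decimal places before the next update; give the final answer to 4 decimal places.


Sequential Bayesian updating:

Initial prior: P(H) = 0.6263

Update 1:
  P(E) = 0.9111 × 0.6263 + 0.3023 × 0.3737 = 0.57062193 + 0.11296951 = 0.68359144
  P(H|E) = 0.57062193 / 0.68359144 = 0.8347

Update 2:
  P(E) = 0.9111 × 0.8347 + 0.3023 × 0.1653 = 0.76049517 + 0.04997019 = 0.81046536
  P(H|E) = 0.76049517 / 0.81046536 = 0.9383

Final posterior: 0.9383


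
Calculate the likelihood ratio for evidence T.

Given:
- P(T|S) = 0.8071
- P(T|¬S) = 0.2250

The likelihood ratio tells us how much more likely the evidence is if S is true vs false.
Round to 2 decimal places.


Likelihood Ratio (LR) = P(T|S) / P(T|¬S)

LR = 0.8071 / 0.2250
   = 3.59

The evidence is 3.59 times more likely if S is true than if S is false.
Since LR > 1, the evidence supports S over ¬S.


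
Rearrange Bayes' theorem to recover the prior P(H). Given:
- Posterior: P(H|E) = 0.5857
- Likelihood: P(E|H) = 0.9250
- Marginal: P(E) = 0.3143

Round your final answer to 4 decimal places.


From Bayes' theorem: P(H|E) = P(E|H) × P(H) / P(E)

Rearranging for P(H):
P(H) = P(H|E) × P(E) / P(E|H)
     = 0.5857 × 0.3143 / 0.9250
     = 0.18408551 / 0.9250
     = 0.1990


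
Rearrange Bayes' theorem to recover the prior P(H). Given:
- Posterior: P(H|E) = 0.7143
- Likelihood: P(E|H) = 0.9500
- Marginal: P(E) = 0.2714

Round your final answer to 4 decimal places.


From Bayes' theorem: P(H|E) = P(E|H) × P(H) / P(E)

Rearranging for P(H):
P(H) = P(H|E) × P(E) / P(E|H)
     = 0.7143 × 0.2714 / 0.9500
     = 0.19386102 / 0.9500
     = 0.2041


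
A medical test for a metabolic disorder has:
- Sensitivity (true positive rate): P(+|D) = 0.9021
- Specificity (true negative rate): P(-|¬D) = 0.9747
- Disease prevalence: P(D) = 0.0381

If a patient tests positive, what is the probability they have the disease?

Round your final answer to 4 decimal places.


Let D = has disease, + = positive test

Given:
- P(D) = 0.0381 (prevalence)
- P(+|D) = 0.9021 (sensitivity)
- P(-|¬D) = 0.9747 (specificity)
- P(+|¬D) = 0.0253 (false positive rate = 1 - specificity)

Step 1: Find P(+)
P(+) = P(+|D)P(D) + P(+|¬D)P(¬D)
     = 0.9021 × 0.0381 + 0.0253 × 0.9619
     = 0.03437001 + 0.02433607
     = 0.05870608

Step 2: Apply Bayes' theorem for P(D|+)
P(D|+) = P(+|D)P(D) / P(+)
       = 0.03437001 / 0.05870608
       = 0.5855


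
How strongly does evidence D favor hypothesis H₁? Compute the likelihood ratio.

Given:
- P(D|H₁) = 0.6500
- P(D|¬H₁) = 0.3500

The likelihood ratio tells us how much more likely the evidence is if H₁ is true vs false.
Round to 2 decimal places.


Likelihood Ratio (LR) = P(D|H₁) / P(D|¬H₁)

LR = 0.6500 / 0.3500
   = 1.86

The evidence is 1.86 times more likely if H₁ is true than if H₁ is false.
Since LR > 1, the evidence supports H₁ over ¬H₁.


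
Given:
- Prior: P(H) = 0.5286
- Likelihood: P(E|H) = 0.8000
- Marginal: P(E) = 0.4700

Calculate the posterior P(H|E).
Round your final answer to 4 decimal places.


Using Bayes' theorem:

P(H|E) = P(E|H) × P(H) / P(E)
       = 0.8000 × 0.5286 / 0.4700
       = 0.42288000 / 0.4700
       = 0.8997

The evidence strengthens our belief in H.
Prior: 0.5286 → Posterior: 0.8997


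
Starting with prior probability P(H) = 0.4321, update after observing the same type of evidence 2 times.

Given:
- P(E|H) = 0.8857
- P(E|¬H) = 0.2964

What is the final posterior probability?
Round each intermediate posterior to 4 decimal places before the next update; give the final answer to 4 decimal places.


Sequential Bayesian updating:

Initial prior: P(H) = 0.4321

Update 1:
  P(E) = 0.8857 × 0.4321 + 0.2964 × 0.5679 = 0.38271097 + 0.16832556 = 0.55103653
  P(H|E) = 0.38271097 / 0.55103653 = 0.6945

Update 2:
  P(E) = 0.8857 × 0.6945 + 0.2964 × 0.3055 = 0.61511865 + 0.09055020 = 0.70566885
  P(H|E) = 0.61511865 / 0.70566885 = 0.8717

Final posterior: 0.8717


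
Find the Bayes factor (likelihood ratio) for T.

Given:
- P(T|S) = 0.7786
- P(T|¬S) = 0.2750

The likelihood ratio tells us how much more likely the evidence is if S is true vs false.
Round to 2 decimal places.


Likelihood Ratio (LR) = P(T|S) / P(T|¬S)

LR = 0.7786 / 0.2750
   = 2.83

The evidence is 2.83 times more likely if S is true than if S is false.
Since LR > 1, the evidence supports S over ¬S.


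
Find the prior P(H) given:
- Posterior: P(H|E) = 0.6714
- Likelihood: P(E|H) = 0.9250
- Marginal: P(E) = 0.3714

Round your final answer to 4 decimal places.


From Bayes' theorem: P(H|E) = P(E|H) × P(H) / P(E)

Rearranging for P(H):
P(H) = P(H|E) × P(E) / P(E|H)
     = 0.6714 × 0.3714 / 0.9250
     = 0.24935796 / 0.9250
     = 0.2696


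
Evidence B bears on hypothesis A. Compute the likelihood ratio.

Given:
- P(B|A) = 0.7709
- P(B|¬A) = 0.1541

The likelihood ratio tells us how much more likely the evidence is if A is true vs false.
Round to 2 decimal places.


Likelihood Ratio (LR) = P(B|A) / P(B|¬A)

LR = 0.7709 / 0.1541
   = 5.00

The evidence is 5.00 times more likely if A is true than if A is false.
LR > 1, so observing B raises the odds in favor of A.


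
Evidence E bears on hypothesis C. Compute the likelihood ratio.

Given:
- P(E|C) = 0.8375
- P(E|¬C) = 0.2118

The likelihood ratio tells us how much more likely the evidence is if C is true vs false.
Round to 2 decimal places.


Likelihood Ratio (LR) = P(E|C) / P(E|¬C)

LR = 0.8375 / 0.2118
   = 3.95

The evidence is 3.95 times more likely if C is true than if C is false.
Because LR exceeds 1, E is evidence for C.


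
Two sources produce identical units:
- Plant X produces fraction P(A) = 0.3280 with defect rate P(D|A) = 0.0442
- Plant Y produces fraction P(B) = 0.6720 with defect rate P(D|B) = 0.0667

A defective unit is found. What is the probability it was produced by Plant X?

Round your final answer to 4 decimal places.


Let A = from Plant X, D = defective

Given:
- P(A) = 0.3280, P(B) = 0.6720
- P(D|A) = 0.0442, P(D|B) = 0.0667

Step 1: Find P(D)
P(D) = P(D|A)P(A) + P(D|B)P(B)
     = 0.0442 × 0.3280 + 0.0667 × 0.6720
     = 0.01449760 + 0.04482240
     = 0.05932000

Step 2: Apply Bayes' theorem
P(A|D) = P(D|A)P(A) / P(D)
       = 0.01449760 / 0.05932000
       = 0.2444


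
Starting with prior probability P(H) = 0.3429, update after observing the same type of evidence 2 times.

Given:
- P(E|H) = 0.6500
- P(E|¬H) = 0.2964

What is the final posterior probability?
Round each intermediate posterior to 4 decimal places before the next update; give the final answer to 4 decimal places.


Sequential Bayesian updating:

Initial prior: P(H) = 0.3429

Update 1:
  P(E) = 0.6500 × 0.3429 + 0.2964 × 0.6571 = 0.22288500 + 0.19476444 = 0.41764944
  P(H|E) = 0.22288500 / 0.41764944 = 0.5337

Update 2:
  P(E) = 0.6500 × 0.5337 + 0.2964 × 0.4663 = 0.34690500 + 0.13821132 = 0.48511632
  P(H|E) = 0.34690500 / 0.48511632 = 0.7151

Final posterior: 0.7151


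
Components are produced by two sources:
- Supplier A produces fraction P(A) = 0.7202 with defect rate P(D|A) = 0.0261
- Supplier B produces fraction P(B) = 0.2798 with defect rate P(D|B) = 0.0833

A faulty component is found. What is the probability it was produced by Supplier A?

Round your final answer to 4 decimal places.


Let A = from Supplier A, D = faulty

Given:
- P(A) = 0.7202, P(B) = 0.2798
- P(D|A) = 0.0261, P(D|B) = 0.0833

Step 1: Find P(D)
P(D) = P(D|A)P(A) + P(D|B)P(B)
     = 0.0261 × 0.7202 + 0.0833 × 0.2798
     = 0.01879722 + 0.02330734
     = 0.04210456

Step 2: Apply Bayes' theorem
P(A|D) = P(D|A)P(A) / P(D)
       = 0.01879722 / 0.04210456
       = 0.4464


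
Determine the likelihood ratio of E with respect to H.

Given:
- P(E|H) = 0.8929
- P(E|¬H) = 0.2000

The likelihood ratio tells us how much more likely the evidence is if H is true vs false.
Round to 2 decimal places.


Likelihood Ratio (LR) = P(E|H) / P(E|¬H)

LR = 0.8929 / 0.2000
   = 4.46

The evidence is 4.46 times more likely if H is true than if H is false.
Since LR > 1, the evidence supports H over ¬H.


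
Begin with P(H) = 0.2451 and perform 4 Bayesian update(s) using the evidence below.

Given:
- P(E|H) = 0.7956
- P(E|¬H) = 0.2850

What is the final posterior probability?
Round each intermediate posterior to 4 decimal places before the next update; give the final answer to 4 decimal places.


Sequential Bayesian updating:

Initial prior: P(H) = 0.2451

Update 1:
  P(E) = 0.7956 × 0.2451 + 0.2850 × 0.7549 = 0.19500156 + 0.21514650 = 0.41014806
  P(H|E) = 0.19500156 / 0.41014806 = 0.4754

Update 2:
  P(E) = 0.7956 × 0.4754 + 0.2850 × 0.5246 = 0.37822824 + 0.14951100 = 0.52773924
  P(H|E) = 0.37822824 / 0.52773924 = 0.7167

Update 3:
  P(E) = 0.7956 × 0.7167 + 0.2850 × 0.2833 = 0.57020652 + 0.08074050 = 0.65094702
  P(H|E) = 0.57020652 / 0.65094702 = 0.8760

Update 4:
  P(E) = 0.7956 × 0.8760 + 0.2850 × 0.1240 = 0.69694560 + 0.03534000 = 0.73228560
  P(H|E) = 0.69694560 / 0.73228560 = 0.9517

Final posterior: 0.9517


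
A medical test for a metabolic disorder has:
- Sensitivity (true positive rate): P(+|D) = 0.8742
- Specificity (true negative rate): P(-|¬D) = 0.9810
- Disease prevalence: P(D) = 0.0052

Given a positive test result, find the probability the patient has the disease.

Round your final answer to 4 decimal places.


Let D = has disease, + = positive test

Given:
- P(D) = 0.0052 (prevalence)
- P(+|D) = 0.8742 (sensitivity)
- P(-|¬D) = 0.9810 (specificity)
- P(+|¬D) = 0.0190 (false positive rate = 1 - specificity)

Step 1: Find P(+)
P(+) = P(+|D)P(D) + P(+|¬D)P(¬D)
     = 0.8742 × 0.0052 + 0.0190 × 0.9948
     = 0.00454584 + 0.01890120
     = 0.02344704

Step 2: Apply Bayes' theorem for P(D|+)
P(D|+) = P(+|D)P(D) / P(+)
       = 0.00454584 / 0.02344704
       = 0.1939


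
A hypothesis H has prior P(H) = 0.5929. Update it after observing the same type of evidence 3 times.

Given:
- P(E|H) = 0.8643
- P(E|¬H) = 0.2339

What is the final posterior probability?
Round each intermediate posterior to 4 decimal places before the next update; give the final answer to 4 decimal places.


Sequential Bayesian updating:

Initial prior: P(H) = 0.5929

Update 1:
  P(E) = 0.8643 × 0.5929 + 0.2339 × 0.4071 = 0.51244347 + 0.09522069 = 0.60766416
  P(H|E) = 0.51244347 / 0.60766416 = 0.8433

Update 2:
  P(E) = 0.8643 × 0.8433 + 0.2339 × 0.1567 = 0.72886419 + 0.03665213 = 0.76551632
  P(H|E) = 0.72886419 / 0.76551632 = 0.9521

Update 3:
  P(E) = 0.8643 × 0.9521 + 0.2339 × 0.0479 = 0.82290003 + 0.01120381 = 0.83410384
  P(H|E) = 0.82290003 / 0.83410384 = 0.9866

Final posterior: 0.9866


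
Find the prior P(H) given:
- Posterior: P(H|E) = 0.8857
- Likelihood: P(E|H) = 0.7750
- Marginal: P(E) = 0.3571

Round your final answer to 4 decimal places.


From Bayes' theorem: P(H|E) = P(E|H) × P(H) / P(E)

Rearranging for P(H):
P(H) = P(H|E) × P(E) / P(E|H)
     = 0.8857 × 0.3571 / 0.7750
     = 0.31628347 / 0.7750
     = 0.4081


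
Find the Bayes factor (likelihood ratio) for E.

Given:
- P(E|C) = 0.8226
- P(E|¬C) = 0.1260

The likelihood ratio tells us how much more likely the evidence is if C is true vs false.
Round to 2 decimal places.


Likelihood Ratio (LR) = P(E|C) / P(E|¬C)

LR = 0.8226 / 0.1260
   = 6.53

The evidence is 6.53 times more likely if C is true than if C is false.
Because LR exceeds 1, E is evidence for C.


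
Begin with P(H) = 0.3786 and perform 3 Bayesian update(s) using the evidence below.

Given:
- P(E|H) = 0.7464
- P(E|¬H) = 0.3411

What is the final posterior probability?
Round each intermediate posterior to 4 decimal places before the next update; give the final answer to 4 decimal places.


Sequential Bayesian updating:

Initial prior: P(H) = 0.3786

Update 1:
  P(E) = 0.7464 × 0.3786 + 0.3411 × 0.6214 = 0.28258704 + 0.21195954 = 0.49454658
  P(H|E) = 0.28258704 / 0.49454658 = 0.5714

Update 2:
  P(E) = 0.7464 × 0.5714 + 0.3411 × 0.4286 = 0.42649296 + 0.14619546 = 0.57268842
  P(H|E) = 0.42649296 / 0.57268842 = 0.7447

Update 3:
  P(E) = 0.7464 × 0.7447 + 0.3411 × 0.2553 = 0.55584408 + 0.08708283 = 0.64292691
  P(H|E) = 0.55584408 / 0.64292691 = 0.8646

Final posterior: 0.8646


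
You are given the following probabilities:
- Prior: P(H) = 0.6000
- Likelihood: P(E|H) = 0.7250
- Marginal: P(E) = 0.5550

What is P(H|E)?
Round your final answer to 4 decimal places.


Using Bayes' theorem:

P(H|E) = P(E|H) × P(H) / P(E)
       = 0.7250 × 0.6000 / 0.5550
       = 0.43500000 / 0.5550
       = 0.7838

The evidence strengthens our belief in H.
Prior: 0.6000 → Posterior: 0.7838


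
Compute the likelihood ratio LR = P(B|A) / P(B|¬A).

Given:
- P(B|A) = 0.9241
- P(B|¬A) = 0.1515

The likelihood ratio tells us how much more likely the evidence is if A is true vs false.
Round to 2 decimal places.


Likelihood Ratio (LR) = P(B|A) / P(B|¬A)

LR = 0.9241 / 0.1515
   = 6.10

The evidence is 6.10 times more likely if A is true than if A is false.
Since LR > 1, the evidence supports A over ¬A.


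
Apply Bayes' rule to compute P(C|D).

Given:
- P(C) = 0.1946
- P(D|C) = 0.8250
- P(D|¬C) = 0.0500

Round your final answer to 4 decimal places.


Bayes' theorem: P(C|D) = P(D|C) × P(C) / P(D)

Step 1: Calculate P(D) using law of total probability
P(D) = P(D|C)P(C) + P(D|¬C)P(¬C)
     = 0.8250 × 0.1946 + 0.0500 × 0.8054
     = 0.16054500 + 0.04027000
     = 0.20081500

Step 2: Apply Bayes' theorem
P(C|D) = P(D|C) × P(C) / P(D)
       = 0.16054500 / 0.20081500
       = 0.7995


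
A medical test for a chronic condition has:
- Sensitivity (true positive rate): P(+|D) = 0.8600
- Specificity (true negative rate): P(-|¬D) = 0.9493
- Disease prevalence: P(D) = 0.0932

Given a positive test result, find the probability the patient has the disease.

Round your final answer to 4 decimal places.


Let D = has disease, + = positive test

Given:
- P(D) = 0.0932 (prevalence)
- P(+|D) = 0.8600 (sensitivity)
- P(-|¬D) = 0.9493 (specificity)
- P(+|¬D) = 0.0507 (false positive rate = 1 - specificity)

Step 1: Find P(+)
P(+) = P(+|D)P(D) + P(+|¬D)P(¬D)
     = 0.8600 × 0.0932 + 0.0507 × 0.9068
     = 0.08015200 + 0.04597476
     = 0.12612676

Step 2: Apply Bayes' theorem for P(D|+)
P(D|+) = P(+|D)P(D) / P(+)
       = 0.08015200 / 0.12612676
       = 0.6355


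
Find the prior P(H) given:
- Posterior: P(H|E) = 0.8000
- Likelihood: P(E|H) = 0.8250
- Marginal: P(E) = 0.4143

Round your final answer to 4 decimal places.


From Bayes' theorem: P(H|E) = P(E|H) × P(H) / P(E)

Rearranging for P(H):
P(H) = P(H|E) × P(E) / P(E|H)
     = 0.8000 × 0.4143 / 0.8250
     = 0.33144000 / 0.8250
     = 0.4017


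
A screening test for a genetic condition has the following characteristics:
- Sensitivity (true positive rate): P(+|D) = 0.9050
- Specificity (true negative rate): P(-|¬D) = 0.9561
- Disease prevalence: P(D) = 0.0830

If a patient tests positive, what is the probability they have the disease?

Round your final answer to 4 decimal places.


Let D = has disease, + = positive test

Given:
- P(D) = 0.0830 (prevalence)
- P(+|D) = 0.9050 (sensitivity)
- P(-|¬D) = 0.9561 (specificity)
- P(+|¬D) = 0.0439 (false positive rate = 1 - specificity)

Step 1: Find P(+)
P(+) = P(+|D)P(D) + P(+|¬D)P(¬D)
     = 0.9050 × 0.0830 + 0.0439 × 0.9170
     = 0.07511500 + 0.04025630
     = 0.11537130

Step 2: Apply Bayes' theorem for P(D|+)
P(D|+) = P(+|D)P(D) / P(+)
       = 0.07511500 / 0.11537130
       = 0.6511


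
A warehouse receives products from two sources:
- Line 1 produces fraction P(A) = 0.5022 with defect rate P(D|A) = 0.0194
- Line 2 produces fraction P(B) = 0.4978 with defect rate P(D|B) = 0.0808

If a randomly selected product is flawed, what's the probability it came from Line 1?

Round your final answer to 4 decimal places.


Let A = from Line 1, D = flawed

Given:
- P(A) = 0.5022, P(B) = 0.4978
- P(D|A) = 0.0194, P(D|B) = 0.0808

Step 1: Find P(D)
P(D) = P(D|A)P(A) + P(D|B)P(B)
     = 0.0194 × 0.5022 + 0.0808 × 0.4978
     = 0.00974268 + 0.04022224
     = 0.04996492

Step 2: Apply Bayes' theorem
P(A|D) = P(D|A)P(A) / P(D)
       = 0.00974268 / 0.04996492
       = 0.1950


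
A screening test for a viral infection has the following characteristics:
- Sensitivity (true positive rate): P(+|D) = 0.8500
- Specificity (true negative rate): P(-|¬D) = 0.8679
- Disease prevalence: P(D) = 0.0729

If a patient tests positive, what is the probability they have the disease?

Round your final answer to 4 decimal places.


Let D = has disease, + = positive test

Given:
- P(D) = 0.0729 (prevalence)
- P(+|D) = 0.8500 (sensitivity)
- P(-|¬D) = 0.8679 (specificity)
- P(+|¬D) = 0.1321 (false positive rate = 1 - specificity)

Step 1: Find P(+)
P(+) = P(+|D)P(D) + P(+|¬D)P(¬D)
     = 0.8500 × 0.0729 + 0.1321 × 0.9271
     = 0.06196500 + 0.12246991
     = 0.18443491

Step 2: Apply Bayes' theorem for P(D|+)
P(D|+) = P(+|D)P(D) / P(+)
       = 0.06196500 / 0.18443491
       = 0.3360


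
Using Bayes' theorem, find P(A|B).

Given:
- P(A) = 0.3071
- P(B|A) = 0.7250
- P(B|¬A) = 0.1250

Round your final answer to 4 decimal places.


Bayes' theorem: P(A|B) = P(B|A) × P(A) / P(B)

Step 1: Calculate P(B) using law of total probability
P(B) = P(B|A)P(A) + P(B|¬A)P(¬A)
     = 0.7250 × 0.3071 + 0.1250 × 0.6929
     = 0.22264750 + 0.08661250
     = 0.30926000

Step 2: Apply Bayes' theorem
P(A|B) = P(B|A) × P(A) / P(B)
       = 0.22264750 / 0.30926000
       = 0.7199


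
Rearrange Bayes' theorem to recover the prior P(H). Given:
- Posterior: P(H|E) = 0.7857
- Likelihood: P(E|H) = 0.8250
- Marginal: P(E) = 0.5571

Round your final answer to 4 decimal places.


From Bayes' theorem: P(H|E) = P(E|H) × P(H) / P(E)

Rearranging for P(H):
P(H) = P(H|E) × P(E) / P(E|H)
     = 0.7857 × 0.5571 / 0.8250
     = 0.43771347 / 0.8250
     = 0.5306


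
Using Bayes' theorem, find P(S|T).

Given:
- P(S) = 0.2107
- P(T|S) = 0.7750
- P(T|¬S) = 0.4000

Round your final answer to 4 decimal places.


Bayes' theorem: P(S|T) = P(T|S) × P(S) / P(T)

Step 1: Calculate P(T) using law of total probability
P(T) = P(T|S)P(S) + P(T|¬S)P(¬S)
     = 0.7750 × 0.2107 + 0.4000 × 0.7893
     = 0.16329250 + 0.31572000
     = 0.47901250

Step 2: Apply Bayes' theorem
P(S|T) = P(T|S) × P(S) / P(T)
       = 0.16329250 / 0.47901250
       = 0.3409


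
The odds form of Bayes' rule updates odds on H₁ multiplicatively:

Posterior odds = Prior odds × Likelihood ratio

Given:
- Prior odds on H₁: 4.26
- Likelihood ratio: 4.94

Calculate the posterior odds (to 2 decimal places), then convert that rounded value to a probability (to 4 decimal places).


Step 1: Calculate posterior odds
Posterior odds = Prior odds × LR
               = 4.26 × 4.94
               = 21.04

Step 2: Convert to probability
P(H₁|E) = Posterior odds / (1 + Posterior odds)
       = 21.04 / (1 + 21.04)
       = 21.04 / 22.04
       = 0.9546

The evidence increased P(H₁) from 0.8099 to 0.9546.


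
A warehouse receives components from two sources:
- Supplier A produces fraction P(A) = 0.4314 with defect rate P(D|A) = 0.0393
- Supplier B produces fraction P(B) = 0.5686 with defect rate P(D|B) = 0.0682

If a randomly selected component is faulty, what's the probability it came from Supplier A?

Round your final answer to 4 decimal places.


Let A = from Supplier A, D = faulty

Given:
- P(A) = 0.4314, P(B) = 0.5686
- P(D|A) = 0.0393, P(D|B) = 0.0682

Step 1: Find P(D)
P(D) = P(D|A)P(A) + P(D|B)P(B)
     = 0.0393 × 0.4314 + 0.0682 × 0.5686
     = 0.01695402 + 0.03877852
     = 0.05573254

Step 2: Apply Bayes' theorem
P(A|D) = P(D|A)P(A) / P(D)
       = 0.01695402 / 0.05573254
       = 0.3042


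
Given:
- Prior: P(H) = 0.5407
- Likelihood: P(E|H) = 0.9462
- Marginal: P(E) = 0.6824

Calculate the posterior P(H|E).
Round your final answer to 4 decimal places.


Using Bayes' theorem:

P(H|E) = P(E|H) × P(H) / P(E)
       = 0.9462 × 0.5407 / 0.6824
       = 0.51161034 / 0.6824
       = 0.7497

The evidence strengthens our belief in H.
Prior: 0.5407 → Posterior: 0.7497


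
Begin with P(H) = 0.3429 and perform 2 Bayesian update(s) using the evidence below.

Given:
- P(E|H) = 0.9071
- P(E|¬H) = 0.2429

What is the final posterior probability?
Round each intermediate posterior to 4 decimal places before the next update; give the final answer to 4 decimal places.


Sequential Bayesian updating:

Initial prior: P(H) = 0.3429

Update 1:
  P(E) = 0.9071 × 0.3429 + 0.2429 × 0.6571 = 0.31104459 + 0.15960959 = 0.47065418
  P(H|E) = 0.31104459 / 0.47065418 = 0.6609

Update 2:
  P(E) = 0.9071 × 0.6609 + 0.2429 × 0.3391 = 0.59950239 + 0.08236739 = 0.68186978
  P(H|E) = 0.59950239 / 0.68186978 = 0.8792

Final posterior: 0.8792


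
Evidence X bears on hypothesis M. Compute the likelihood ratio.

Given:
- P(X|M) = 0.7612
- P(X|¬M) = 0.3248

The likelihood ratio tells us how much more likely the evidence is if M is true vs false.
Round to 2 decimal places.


Likelihood Ratio (LR) = P(X|M) / P(X|¬M)

LR = 0.7612 / 0.3248
   = 2.34

The evidence is 2.34 times more likely if M is true than if M is false.
Because LR exceeds 1, X is evidence for M.


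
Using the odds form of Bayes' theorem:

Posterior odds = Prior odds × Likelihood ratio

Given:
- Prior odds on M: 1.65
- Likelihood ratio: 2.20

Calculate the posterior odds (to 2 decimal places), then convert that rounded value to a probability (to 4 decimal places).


Step 1: Calculate posterior odds
Posterior odds = Prior odds × LR
               = 1.65 × 2.20
               = 3.63

Step 2: Convert to probability
P(M|E) = Posterior odds / (1 + Posterior odds)
       = 3.63 / (1 + 3.63)
       = 3.63 / 4.63
       = 0.7840

The evidence increased P(M) from 0.6226 to 0.7840.


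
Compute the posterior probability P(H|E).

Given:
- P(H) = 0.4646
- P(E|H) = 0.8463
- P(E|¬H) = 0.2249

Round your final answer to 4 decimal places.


Bayes' theorem: P(H|E) = P(E|H) × P(H) / P(E)

Step 1: Calculate P(E) using law of total probability
P(E) = P(E|H)P(H) + P(E|¬H)P(¬H)
     = 0.8463 × 0.4646 + 0.2249 × 0.5354
     = 0.39319098 + 0.12041146
     = 0.51360244

Step 2: Apply Bayes' theorem
P(H|E) = P(E|H) × P(H) / P(E)
       = 0.39319098 / 0.51360244
       = 0.7656


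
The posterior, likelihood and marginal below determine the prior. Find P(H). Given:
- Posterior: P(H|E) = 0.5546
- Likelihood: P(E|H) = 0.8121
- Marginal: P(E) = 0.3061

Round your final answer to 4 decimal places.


From Bayes' theorem: P(H|E) = P(E|H) × P(H) / P(E)

Rearranging for P(H):
P(H) = P(H|E) × P(E) / P(E|H)
     = 0.5546 × 0.3061 / 0.8121
     = 0.16976306 / 0.8121
     = 0.2090


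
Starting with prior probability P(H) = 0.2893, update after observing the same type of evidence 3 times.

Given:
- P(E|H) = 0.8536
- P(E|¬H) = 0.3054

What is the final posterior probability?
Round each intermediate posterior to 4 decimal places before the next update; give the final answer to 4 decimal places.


Sequential Bayesian updating:

Initial prior: P(H) = 0.2893

Update 1:
  P(E) = 0.8536 × 0.2893 + 0.3054 × 0.7107 = 0.24694648 + 0.21704778 = 0.46399426
  P(H|E) = 0.24694648 / 0.46399426 = 0.5322

Update 2:
  P(E) = 0.8536 × 0.5322 + 0.3054 × 0.4678 = 0.45428592 + 0.14286612 = 0.59715204
  P(H|E) = 0.45428592 / 0.59715204 = 0.7608

Update 3:
  P(E) = 0.8536 × 0.7608 + 0.3054 × 0.2392 = 0.64941888 + 0.07305168 = 0.72247056
  P(H|E) = 0.64941888 / 0.72247056 = 0.8989

Final posterior: 0.8989


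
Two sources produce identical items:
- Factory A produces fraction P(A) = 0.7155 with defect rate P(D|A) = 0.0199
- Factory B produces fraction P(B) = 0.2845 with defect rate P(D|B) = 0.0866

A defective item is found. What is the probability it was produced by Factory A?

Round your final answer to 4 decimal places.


Let A = from Factory A, D = defective

Given:
- P(A) = 0.7155, P(B) = 0.2845
- P(D|A) = 0.0199, P(D|B) = 0.0866

Step 1: Find P(D)
P(D) = P(D|A)P(A) + P(D|B)P(B)
     = 0.0199 × 0.7155 + 0.0866 × 0.2845
     = 0.01423845 + 0.02463770
     = 0.03887615

Step 2: Apply Bayes' theorem
P(A|D) = P(D|A)P(A) / P(D)
       = 0.01423845 / 0.03887615
       = 0.3663
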